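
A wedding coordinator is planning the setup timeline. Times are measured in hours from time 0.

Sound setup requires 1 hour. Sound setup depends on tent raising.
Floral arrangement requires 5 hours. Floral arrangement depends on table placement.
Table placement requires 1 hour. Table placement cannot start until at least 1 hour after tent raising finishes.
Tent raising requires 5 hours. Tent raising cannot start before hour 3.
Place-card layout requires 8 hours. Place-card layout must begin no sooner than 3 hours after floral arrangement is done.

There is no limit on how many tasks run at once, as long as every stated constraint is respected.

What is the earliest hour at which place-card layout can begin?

18

Tent raising cannot begin until its own release at hour 3. It runs from hour 3 to 3 + 5 = hour 8.
After tent raising (finishes hour 8, plus 1-hour gap → hour 9), table placement can start at hour 9 and finishes at hour 10.
After table placement (finishes hour 10), floral arrangement can start at hour 10 and finishes at hour 15.
Place-card layout waits on floral arrangement (finishes hour 15, plus 3-hour gap → hour 18), so the earliest it can start is hour 18.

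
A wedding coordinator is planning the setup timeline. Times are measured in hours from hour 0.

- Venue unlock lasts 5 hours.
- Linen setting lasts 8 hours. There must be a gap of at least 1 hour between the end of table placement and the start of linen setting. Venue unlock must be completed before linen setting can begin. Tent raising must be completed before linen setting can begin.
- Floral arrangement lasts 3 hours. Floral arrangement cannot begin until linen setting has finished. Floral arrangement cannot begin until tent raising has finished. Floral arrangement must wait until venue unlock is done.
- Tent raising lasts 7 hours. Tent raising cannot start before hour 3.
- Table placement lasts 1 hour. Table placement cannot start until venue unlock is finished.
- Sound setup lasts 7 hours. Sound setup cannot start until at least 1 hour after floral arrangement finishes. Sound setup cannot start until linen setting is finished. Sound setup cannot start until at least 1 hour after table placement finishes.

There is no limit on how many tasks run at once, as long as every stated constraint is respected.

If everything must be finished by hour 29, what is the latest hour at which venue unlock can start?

3

Sound setup must finish by hour 29; it takes 7 hours, so it must start by 29 − 7 = hour 22.
Floral arrangement feeds into sound setup (must start by hour 22, minus 1-hour gap → hour 21); so floral arrangement must finish by hour 21 and therefore start by hour 18.
For linen setting: floral arrangement (must start by hour 18); sound setup (must start by hour 22). The most restrictive is hour 18; with an 8-hour duration, linen setting must start by hour 10.
Table placement has several dependents: linen setting (must start by hour 10, minus 1-hour gap → hour 9); sound setup (must start by hour 22, minus 1-hour gap → hour 21). The earliest of those limits is hour 9, so table placement must start by 9 − 1 = hour 8.
Venue unlock feeds table placement (must start by hour 8); linen setting (must start by hour 10); floral arrangement (must start by hour 18). Taking the minimum, venue unlock must finish by hour 8 and start by 8 − 5 = hour 3.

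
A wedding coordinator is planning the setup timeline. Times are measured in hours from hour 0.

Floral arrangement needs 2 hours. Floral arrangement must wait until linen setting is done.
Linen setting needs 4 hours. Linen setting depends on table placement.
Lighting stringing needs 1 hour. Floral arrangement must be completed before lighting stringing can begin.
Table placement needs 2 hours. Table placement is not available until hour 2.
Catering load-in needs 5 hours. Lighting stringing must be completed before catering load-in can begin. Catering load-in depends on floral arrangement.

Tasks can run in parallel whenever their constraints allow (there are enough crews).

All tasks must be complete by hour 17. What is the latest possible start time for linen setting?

5

Catering load-in has no dependents, so it just needs to finish by hour 17. Starting by 17 − 5 = hour 12 achieves that.
Lighting stringing must finish before catering load-in (must start by hour 12). With a 1-hour duration, lighting stringing must start by 12 − 1 = hour 11.
For floral arrangement: lighting stringing (must start by hour 11); catering load-in (must start by hour 12). The most restrictive is hour 11; with a 2-hour duration, floral arrangement must start by hour 9.
Linen setting has to be done before floral arrangement (must start by hour 9). That means finishing by hour 9, i.e. starting by 9 − 4 = hour 5.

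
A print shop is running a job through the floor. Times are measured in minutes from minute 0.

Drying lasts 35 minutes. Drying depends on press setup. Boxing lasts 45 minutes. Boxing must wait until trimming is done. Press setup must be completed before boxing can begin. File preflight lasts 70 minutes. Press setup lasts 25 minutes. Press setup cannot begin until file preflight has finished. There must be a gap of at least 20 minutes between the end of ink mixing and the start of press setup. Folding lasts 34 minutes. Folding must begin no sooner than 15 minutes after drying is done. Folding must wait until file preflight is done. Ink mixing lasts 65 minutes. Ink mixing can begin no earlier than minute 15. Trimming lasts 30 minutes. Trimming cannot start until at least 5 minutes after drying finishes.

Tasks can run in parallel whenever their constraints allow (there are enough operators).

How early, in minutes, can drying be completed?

160

After its own release at minute 15, ink mixing can start at minute 15 and finishes at minute 80.
Nothing blocks file preflight, so it runs from minute 0 to minute 70.
Press setup needs all of file preflight (finishes minute 70); ink mixing (finishes minute 80, plus 20-minute gap → minute 100). That puts its earliest start at minute 100; it finishes at 100 + 25 = minute 125.
Drying cannot begin until press setup (finishes minute 125). It runs from minute 125 to 125 + 35 = minute 160.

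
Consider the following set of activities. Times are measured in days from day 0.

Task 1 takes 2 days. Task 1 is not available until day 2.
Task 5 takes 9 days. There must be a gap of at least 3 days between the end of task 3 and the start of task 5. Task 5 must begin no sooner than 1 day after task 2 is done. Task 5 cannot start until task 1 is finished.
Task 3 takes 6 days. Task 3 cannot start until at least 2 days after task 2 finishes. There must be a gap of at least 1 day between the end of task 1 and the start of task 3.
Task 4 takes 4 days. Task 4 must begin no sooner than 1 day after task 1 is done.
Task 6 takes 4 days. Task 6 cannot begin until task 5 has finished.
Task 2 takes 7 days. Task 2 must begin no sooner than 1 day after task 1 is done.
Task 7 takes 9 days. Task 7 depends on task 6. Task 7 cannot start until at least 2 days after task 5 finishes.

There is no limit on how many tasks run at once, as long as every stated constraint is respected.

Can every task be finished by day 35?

No

Task 1 cannot begin until its own release at day 2. It runs from day 2 to 2 + 2 = day 4.
Task 4 waits on task 1 (finishes day 4, plus 1-day gap → day 5), so it starts at day 5 and finishes at 5 + 4 = day 9.
After task 1 (finishes day 4, plus 1-day gap → day 5), task 2 can start at day 5 and finishes at day 12.
Task 3 has to wait for task 2 (finishes day 12, plus 2-day gap → day 14); task 1 (finishes day 4, plus 1-day gap → day 5). The latest of these is day 14, so task 3 runs day 14 to 14 + 6 = day 20.
Task 5 cannot start until task 3 (finishes day 20, plus 3-day gap → day 23); task 2 (finishes day 12, plus 1-day gap → day 13); task 1 (finishes day 4). The controlling bound is day 23, so task 5 finishes at 23 + 9 = day 32.
After task 5 (finishes day 32), task 6 can start at day 32 and finishes at day 36.
For task 7: task 6 (finishes day 36); task 5 (finishes day 32, plus 2-day gap → day 34). Taking the maximum gives a start of day 36, and it finishes at 36 + 9 = day 45.
The earliest everything can be done is day 45, which is after the deadline of 35, so it is not possible.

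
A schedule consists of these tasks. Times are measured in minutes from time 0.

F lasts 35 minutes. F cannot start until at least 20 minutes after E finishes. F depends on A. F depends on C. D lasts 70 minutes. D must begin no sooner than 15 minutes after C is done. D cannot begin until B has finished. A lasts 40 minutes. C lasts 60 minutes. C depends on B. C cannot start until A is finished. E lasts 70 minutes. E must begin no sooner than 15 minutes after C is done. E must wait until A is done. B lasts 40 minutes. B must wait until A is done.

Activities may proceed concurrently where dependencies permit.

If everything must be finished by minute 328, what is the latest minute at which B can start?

D has no dependents, so it just needs to finish by minute 328. Starting by 328 − 70 = minute 258 achieves that.
Nothing follows F; the deadline of minute 328 is its only limit. It must start by 328 − 35 = minute 293.
E feeds into F (must start by minute 293, minus 20-minute gap → minute 273); so E must finish by minute 273 and therefore start by minute 203.
C has several dependents: D (must start by minute 258, minus 15-minute gap → minute 243); E (must start by minute 203, minus 15-minute gap → minute 188); F (must start by minute 293). The earliest of those limits is minute 188, so C must start by 188 − 60 = minute 128.
B has several dependents: C (must start by minute 128); D (must start by minute 258). The earliest of those limits is minute 128, so B must start by 128 − 40 = minute 88.

88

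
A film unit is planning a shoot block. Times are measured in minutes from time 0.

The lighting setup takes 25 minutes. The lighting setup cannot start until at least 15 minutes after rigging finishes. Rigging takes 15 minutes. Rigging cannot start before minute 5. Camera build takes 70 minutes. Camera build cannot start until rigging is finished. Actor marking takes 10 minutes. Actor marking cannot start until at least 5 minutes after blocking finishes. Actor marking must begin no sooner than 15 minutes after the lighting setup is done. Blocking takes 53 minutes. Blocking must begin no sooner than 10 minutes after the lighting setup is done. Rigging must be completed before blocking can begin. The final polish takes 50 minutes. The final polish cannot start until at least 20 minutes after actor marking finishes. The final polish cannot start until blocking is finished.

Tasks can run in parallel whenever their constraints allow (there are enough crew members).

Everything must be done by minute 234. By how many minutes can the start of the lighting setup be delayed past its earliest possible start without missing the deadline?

Rigging cannot begin until its own release at minute 5. It runs from minute 5 to 5 + 15 = minute 20.
After rigging (finishes minute 20, plus 15-minute gap → minute 35), the lighting setup can start at minute 35 and finishes at minute 60.

Working backward from the deadline:
The final polish has no dependents, so it just needs to finish by minute 234. Starting by 234 − 50 = minute 184 achieves that.
Actor marking must finish before the final polish (must start by minute 184, minus 20-minute gap → minute 164). With a 10-minute duration, actor marking must start by 164 − 10 = minute 154.
Blocking has several dependents: actor marking (must start by minute 154, minus 5-minute gap → minute 149); the final polish (must start by minute 184). The earliest of those limits is minute 149, so blocking must start by 149 − 53 = minute 96.
The lighting setup feeds blocking (must start by minute 96, minus 10-minute gap → minute 86); actor marking (must start by minute 154, minus 15-minute gap → minute 139). Taking the minimum, the lighting setup must finish by minute 86 and start by 86 − 25 = minute 61.
So the lighting setup can start as early as minute 35 and as late as minute 61, giving 61 − 35 = 26 minutes of slack.

26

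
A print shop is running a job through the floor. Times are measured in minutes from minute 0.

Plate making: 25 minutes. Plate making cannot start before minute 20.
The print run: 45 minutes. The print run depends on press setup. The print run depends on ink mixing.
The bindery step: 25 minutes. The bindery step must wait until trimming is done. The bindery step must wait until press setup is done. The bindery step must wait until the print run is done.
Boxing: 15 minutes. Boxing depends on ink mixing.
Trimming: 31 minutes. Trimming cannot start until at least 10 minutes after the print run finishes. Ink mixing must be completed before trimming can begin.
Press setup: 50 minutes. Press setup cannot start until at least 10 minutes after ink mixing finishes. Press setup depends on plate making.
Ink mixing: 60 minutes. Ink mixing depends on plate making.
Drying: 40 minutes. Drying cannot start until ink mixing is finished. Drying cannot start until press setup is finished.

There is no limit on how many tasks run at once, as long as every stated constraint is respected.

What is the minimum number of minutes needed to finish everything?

276

Plate making cannot begin until its own release at minute 20. It runs from minute 20 to 20 + 25 = minute 45.
After plate making (finishes minute 45), ink mixing can start at minute 45 and finishes at minute 105.
Boxing waits on ink mixing (finishes minute 105), so it starts at minute 105 and finishes at 105 + 15 = minute 120.
For press setup: ink mixing (finishes minute 105, plus 10-minute gap → minute 115); plate making (finishes minute 45). Taking the maximum gives a start of minute 115, and it finishes at 115 + 50 = minute 165.
Drying cannot start until ink mixing (finishes minute 105); press setup (finishes minute 165). The controlling bound is minute 165, so drying finishes at 165 + 40 = minute 205.
The print run needs all of press setup (finishes minute 165); ink mixing (finishes minute 105). That puts its earliest start at minute 165; it finishes at 165 + 45 = minute 210.
Trimming has to wait for the print run (finishes minute 210, plus 10-minute gap → minute 220); ink mixing (finishes minute 105). The latest of these is minute 220, so trimming runs minute 220 to 220 + 31 = minute 251.
For the bindery step: trimming (finishes minute 251); press setup (finishes minute 165); the print run (finishes minute 210). Taking the maximum gives a start of minute 251, and it finishes at 251 + 25 = minute 276.
All tasks are finished once the last one completes. Finish times: Plate making at 45, Ink mixing at 105, Press setup at 165, The print run at 210, Drying at 205, Trimming at 251, The bindery step at 276, Boxing at 120. The latest is minute 276.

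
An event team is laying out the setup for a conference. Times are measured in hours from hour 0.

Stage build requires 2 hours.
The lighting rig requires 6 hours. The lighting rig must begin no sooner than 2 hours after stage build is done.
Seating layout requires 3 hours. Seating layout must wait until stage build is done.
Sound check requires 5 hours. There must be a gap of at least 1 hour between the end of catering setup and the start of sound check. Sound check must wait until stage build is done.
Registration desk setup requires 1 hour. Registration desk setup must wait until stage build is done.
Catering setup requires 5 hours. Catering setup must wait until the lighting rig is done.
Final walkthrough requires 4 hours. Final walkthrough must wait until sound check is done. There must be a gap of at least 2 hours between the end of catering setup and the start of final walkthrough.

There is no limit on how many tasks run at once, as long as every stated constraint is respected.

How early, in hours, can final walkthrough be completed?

25

Stage build can start immediately at hour 0; it finishes at hour 2.
After stage build (finishes hour 2, plus 2-hour gap → hour 4), the lighting rig can start at hour 4 and finishes at hour 10.
After the lighting rig (finishes hour 10), catering setup can start at hour 10 and finishes at hour 15.
For sound check: catering setup (finishes hour 15, plus 1-hour gap → hour 16); stage build (finishes hour 2). Taking the maximum gives a start of hour 16, and it finishes at 16 + 5 = hour 21.
Final walkthrough cannot start until sound check (finishes hour 21); catering setup (finishes hour 15, plus 2-hour gap → hour 17). The controlling bound is hour 21, so final walkthrough finishes at 21 + 4 = hour 25.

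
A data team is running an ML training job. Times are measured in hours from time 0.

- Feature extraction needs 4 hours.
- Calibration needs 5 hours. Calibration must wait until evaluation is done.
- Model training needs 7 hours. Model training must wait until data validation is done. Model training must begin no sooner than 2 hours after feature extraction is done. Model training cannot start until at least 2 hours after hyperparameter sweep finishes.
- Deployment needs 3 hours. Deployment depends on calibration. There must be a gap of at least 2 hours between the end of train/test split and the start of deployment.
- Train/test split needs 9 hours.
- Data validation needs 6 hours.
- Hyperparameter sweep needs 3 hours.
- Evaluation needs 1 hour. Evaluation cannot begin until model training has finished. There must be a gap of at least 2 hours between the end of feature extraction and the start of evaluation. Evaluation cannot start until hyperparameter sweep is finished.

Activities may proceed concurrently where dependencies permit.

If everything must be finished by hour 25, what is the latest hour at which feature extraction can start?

Deployment must finish by hour 25; it takes 3 hours, so it must start by 25 − 3 = hour 22.
Since deployment (must start by hour 22) depends on it, calibration must finish by hour 22. Backing off its 5-hour duration gives a latest start of hour 17.
Evaluation must finish before calibration (must start by hour 17). With a 1-hour duration, evaluation must start by 17 − 1 = hour 16.
Since evaluation (must start by hour 16) depends on it, model training must finish by hour 16. Backing off its 7-hour duration gives a latest start of hour 9.
Feature extraction feeds model training (must start by hour 9, minus 2-hour gap → hour 7); evaluation (must start by hour 16, minus 2-hour gap → hour 14). Taking the minimum, feature extraction must finish by hour 7 and start by 7 − 4 = hour 3.

3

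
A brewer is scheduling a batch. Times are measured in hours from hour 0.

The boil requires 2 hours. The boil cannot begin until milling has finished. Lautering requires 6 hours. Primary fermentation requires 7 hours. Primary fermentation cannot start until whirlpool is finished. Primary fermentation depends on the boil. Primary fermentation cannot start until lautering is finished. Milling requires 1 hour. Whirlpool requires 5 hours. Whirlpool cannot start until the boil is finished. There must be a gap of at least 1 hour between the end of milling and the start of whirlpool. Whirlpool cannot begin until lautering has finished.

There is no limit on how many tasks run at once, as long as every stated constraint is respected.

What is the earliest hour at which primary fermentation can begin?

Lautering has no prerequisites, so it starts at hour 0 and finishes at hour 6.
Milling has no prerequisites, so it starts at hour 0 and finishes at hour 1.
The boil waits on milling (finishes hour 1), so it starts at hour 1 and finishes at 1 + 2 = hour 3.
Whirlpool has to wait for the boil (finishes hour 3); milling (finishes hour 1, plus 1-hour gap → hour 2); lautering (finishes hour 6). The latest of these is hour 6, so whirlpool runs hour 6 to 6 + 5 = hour 11.
Primary fermentation waits on whirlpool (finishes hour 11); the boil (finishes hour 3); lautering (finishes hour 6). The latest of these is hour 11, which is the earliest primary fermentation can start.

11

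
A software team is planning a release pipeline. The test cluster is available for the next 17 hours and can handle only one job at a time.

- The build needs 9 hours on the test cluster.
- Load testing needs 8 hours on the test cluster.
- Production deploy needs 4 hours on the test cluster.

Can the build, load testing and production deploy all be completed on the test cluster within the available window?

No

Running back to back, the jobs need 9 + 8 + 4 = 21 hours on the test cluster.
Since 21 > 17, they cannot all fit.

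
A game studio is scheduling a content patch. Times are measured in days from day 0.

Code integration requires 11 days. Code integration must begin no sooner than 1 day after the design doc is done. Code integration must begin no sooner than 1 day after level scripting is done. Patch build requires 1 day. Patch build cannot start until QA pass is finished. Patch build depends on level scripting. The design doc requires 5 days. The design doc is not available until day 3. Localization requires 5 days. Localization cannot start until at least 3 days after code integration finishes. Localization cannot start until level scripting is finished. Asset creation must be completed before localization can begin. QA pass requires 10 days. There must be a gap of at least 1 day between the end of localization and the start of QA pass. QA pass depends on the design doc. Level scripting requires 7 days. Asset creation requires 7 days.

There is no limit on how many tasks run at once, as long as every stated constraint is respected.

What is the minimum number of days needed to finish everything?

40

Level scripting has no prerequisites, so it starts at day 0 and finishes at day 7.
Asset creation can start immediately at day 0; it finishes at day 7.
The design doc waits on its own release at day 3, so it starts at day 3 and finishes at 3 + 5 = day 8.
Code integration has to wait for the design doc (finishes day 8, plus 1-day gap → day 9); level scripting (finishes day 7, plus 1-day gap → day 8). The latest of these is day 9, so code integration runs day 9 to 9 + 11 = day 20.
Localization has to wait for code integration (finishes day 20, plus 3-day gap → day 23); level scripting (finishes day 7); asset creation (finishes day 7). The latest of these is day 23, so localization runs day 23 to 23 + 5 = day 28.
QA pass needs all of localization (finishes day 28, plus 1-day gap → day 29); the design doc (finishes day 8). That puts its earliest start at day 29; it finishes at 29 + 10 = day 39.
For patch build: QA pass (finishes day 39); level scripting (finishes day 7). Taking the maximum gives a start of day 39, and it finishes at 39 + 1 = day 40.
All tasks are finished once the last one completes. Finish times: The design doc at 8, Asset creation at 7, Level scripting at 7, Code integration at 20, Localization at 28, QA pass at 39, Patch build at 40. The latest is day 40.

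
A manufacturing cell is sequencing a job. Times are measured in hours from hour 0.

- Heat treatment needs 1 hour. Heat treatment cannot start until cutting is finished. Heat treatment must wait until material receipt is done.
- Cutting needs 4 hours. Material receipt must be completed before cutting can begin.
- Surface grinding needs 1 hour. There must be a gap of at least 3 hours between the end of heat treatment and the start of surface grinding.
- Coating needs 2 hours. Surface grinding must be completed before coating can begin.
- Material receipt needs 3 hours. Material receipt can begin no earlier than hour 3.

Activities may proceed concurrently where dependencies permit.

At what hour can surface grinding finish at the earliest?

15

After its own release at hour 3, material receipt can start at hour 3 and finishes at hour 6.
After material receipt (finishes hour 6), cutting can start at hour 6 and finishes at hour 10.
Heat treatment cannot start until cutting (finishes hour 10); material receipt (finishes hour 6). The controlling bound is hour 10, so heat treatment finishes at 10 + 1 = hour 11.
Surface grinding waits on heat treatment (finishes hour 11, plus 3-hour gap → hour 14), so it starts at hour 14 and finishes at 14 + 1 = hour 15.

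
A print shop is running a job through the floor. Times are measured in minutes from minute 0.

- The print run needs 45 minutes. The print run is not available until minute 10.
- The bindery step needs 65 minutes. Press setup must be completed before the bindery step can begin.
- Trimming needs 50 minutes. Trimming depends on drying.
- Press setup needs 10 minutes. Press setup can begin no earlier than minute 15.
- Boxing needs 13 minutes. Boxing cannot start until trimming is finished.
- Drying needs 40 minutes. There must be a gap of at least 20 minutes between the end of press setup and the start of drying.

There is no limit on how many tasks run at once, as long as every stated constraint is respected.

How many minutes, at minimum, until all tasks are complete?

The print run waits on its own release at minute 10, so it starts at minute 10 and finishes at 10 + 45 = minute 55.
After its own release at minute 15, press setup can start at minute 15 and finishes at minute 25.
After press setup (finishes minute 25), the bindery step can start at minute 25 and finishes at minute 90.
After press setup (finishes minute 25, plus 20-minute gap → minute 45), drying can start at minute 45 and finishes at minute 85.
Trimming waits on drying (finishes minute 85), so it starts at minute 85 and finishes at 85 + 50 = minute 135.
Boxing cannot begin until trimming (finishes minute 135). It runs from minute 135 to 135 + 13 = minute 148.
All tasks are finished once the last one completes. Finish times: Press setup at 25, The print run at 55, Drying at 85, Trimming at 135, The bindery step at 90, Boxing at 148. The latest is minute 148.

148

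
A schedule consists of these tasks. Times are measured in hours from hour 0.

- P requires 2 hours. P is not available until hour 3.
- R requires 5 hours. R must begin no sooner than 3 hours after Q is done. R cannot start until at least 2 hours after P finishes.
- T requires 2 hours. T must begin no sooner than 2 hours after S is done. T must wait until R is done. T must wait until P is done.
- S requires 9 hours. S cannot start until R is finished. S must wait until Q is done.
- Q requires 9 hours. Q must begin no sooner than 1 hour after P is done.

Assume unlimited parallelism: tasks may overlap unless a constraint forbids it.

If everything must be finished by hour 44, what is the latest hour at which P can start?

T has no dependents, so it just needs to finish by hour 44. Starting by 44 − 2 = hour 42 achieves that.
S has to be done before T (must start by hour 42, minus 2-hour gap → hour 40). That means finishing by hour 40, i.e. starting by 40 − 9 = hour 31.
R has several dependents: S (must start by hour 31); T (must start by hour 42). The earliest of those limits is hour 31, so R must start by 31 − 5 = hour 26.
Q feeds R (must start by hour 26, minus 3-hour gap → hour 23); S (must start by hour 31). Taking the minimum, Q must finish by hour 23 and start by 23 − 9 = hour 14.
For P: Q (must start by hour 14, minus 1-hour gap → hour 13); R (must start by hour 26, minus 2-hour gap → hour 24); T (must start by hour 42). The most restrictive is hour 13; with a 2-hour duration, P must start by hour 11.

11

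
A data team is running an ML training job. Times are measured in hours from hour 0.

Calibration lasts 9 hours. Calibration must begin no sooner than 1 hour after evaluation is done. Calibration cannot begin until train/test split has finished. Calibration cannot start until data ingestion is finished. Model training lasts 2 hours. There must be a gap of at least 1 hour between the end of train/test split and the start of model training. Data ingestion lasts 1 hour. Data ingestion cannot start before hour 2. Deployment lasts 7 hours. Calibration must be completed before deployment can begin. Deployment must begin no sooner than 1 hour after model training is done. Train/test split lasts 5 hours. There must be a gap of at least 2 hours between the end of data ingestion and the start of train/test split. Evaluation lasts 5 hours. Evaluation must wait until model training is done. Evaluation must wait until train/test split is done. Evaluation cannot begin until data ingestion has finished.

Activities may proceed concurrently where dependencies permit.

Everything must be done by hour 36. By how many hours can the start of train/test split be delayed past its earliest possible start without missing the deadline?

Data ingestion cannot begin until its own release at hour 2. It runs from hour 2 to 2 + 1 = hour 3.
Train/test split waits on data ingestion (finishes hour 3, plus 2-hour gap → hour 5), so it starts at hour 5 and finishes at 5 + 5 = hour 10.

Working backward from the deadline:
Nothing follows deployment; the deadline of hour 36 is its only limit. It must start by 36 − 7 = hour 29.
Calibration feeds into deployment (must start by hour 29); so calibration must finish by hour 29 and therefore start by hour 20.
Evaluation must finish before calibration (must start by hour 20, minus 1-hour gap → hour 19). With a 5-hour duration, evaluation must start by 19 − 5 = hour 14.
For model training: evaluation (must start by hour 14); deployment (must start by hour 29, minus 1-hour gap → hour 28). The most restrictive is hour 14; with a 2-hour duration, model training must start by hour 12.
For train/test split: model training (must start by hour 12, minus 1-hour gap → hour 11); evaluation (must start by hour 14); calibration (must start by hour 20). The most restrictive is hour 11; with a 5-hour duration, train/test split must start by hour 6.
So train/test split can start as early as hour 5 and as late as hour 6, giving 6 − 5 = 1 hour of slack.

1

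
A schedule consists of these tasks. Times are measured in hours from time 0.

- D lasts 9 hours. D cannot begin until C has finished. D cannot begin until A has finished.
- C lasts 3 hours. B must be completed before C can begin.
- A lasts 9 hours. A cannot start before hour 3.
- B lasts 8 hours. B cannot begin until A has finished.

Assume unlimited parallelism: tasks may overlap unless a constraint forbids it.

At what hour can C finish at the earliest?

23

A waits on its own release at hour 3, so it starts at hour 3 and finishes at 3 + 9 = hour 12.
After A (finishes hour 12), B can start at hour 12 and finishes at hour 20.
After B (finishes hour 20), C can start at hour 20 and finishes at hour 23.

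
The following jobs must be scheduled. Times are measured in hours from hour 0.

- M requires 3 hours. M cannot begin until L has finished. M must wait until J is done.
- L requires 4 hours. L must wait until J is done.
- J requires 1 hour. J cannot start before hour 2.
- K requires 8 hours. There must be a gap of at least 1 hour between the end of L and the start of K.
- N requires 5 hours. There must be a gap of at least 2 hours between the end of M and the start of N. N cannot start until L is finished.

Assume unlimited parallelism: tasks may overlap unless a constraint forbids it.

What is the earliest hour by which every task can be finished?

17

J cannot begin until its own release at hour 2. It runs from hour 2 to 2 + 1 = hour 3.
After J (finishes hour 3), L can start at hour 3 and finishes at hour 7.
M cannot start until L (finishes hour 7); J (finishes hour 3). The controlling bound is hour 7, so M finishes at 7 + 3 = hour 10.
N cannot start until M (finishes hour 10, plus 2-hour gap → hour 12); L (finishes hour 7). The controlling bound is hour 12, so N finishes at 12 + 5 = hour 17.
After L (finishes hour 7, plus 1-hour gap → hour 8), K can start at hour 8 and finishes at hour 16.
All tasks are finished once the last one completes. Finish times: J at 3, K at 16, L at 7, M at 10, N at 17. The latest is hour 17.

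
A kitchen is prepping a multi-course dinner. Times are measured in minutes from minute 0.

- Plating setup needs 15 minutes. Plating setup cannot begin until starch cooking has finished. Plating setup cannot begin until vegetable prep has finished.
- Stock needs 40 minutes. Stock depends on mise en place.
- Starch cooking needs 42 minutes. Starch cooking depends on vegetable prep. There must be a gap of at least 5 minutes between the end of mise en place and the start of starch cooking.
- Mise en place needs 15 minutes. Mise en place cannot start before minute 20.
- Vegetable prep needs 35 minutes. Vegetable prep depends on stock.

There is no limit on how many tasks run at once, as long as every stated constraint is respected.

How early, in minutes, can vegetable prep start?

75

After its own release at minute 20, mise en place can start at minute 20 and finishes at minute 35.
Stock waits on mise en place (finishes minute 35), so it starts at minute 35 and finishes at 35 + 40 = minute 75.
Vegetable prep waits on stock (finishes minute 75), so the earliest it can start is minute 75.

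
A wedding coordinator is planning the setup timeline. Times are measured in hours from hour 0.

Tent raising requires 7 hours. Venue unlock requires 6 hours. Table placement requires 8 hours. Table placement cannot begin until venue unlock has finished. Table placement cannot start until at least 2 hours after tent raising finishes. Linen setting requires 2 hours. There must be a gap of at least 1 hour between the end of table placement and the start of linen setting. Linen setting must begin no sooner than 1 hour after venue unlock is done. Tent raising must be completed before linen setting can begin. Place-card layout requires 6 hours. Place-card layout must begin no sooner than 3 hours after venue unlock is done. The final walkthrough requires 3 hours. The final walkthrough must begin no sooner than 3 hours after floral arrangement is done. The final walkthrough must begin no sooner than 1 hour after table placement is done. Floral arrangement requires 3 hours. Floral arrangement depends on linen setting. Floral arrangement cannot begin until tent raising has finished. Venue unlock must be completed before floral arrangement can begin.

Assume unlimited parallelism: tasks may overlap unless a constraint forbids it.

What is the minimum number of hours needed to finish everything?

29

Nothing blocks tent raising, so it runs from hour 0 to hour 7.
Venue unlock has no prerequisites, so it starts at hour 0 and finishes at hour 6.
Place-card layout cannot begin until venue unlock (finishes hour 6, plus 3-hour gap → hour 9). It runs from hour 9 to 9 + 6 = hour 15.
Table placement needs all of venue unlock (finishes hour 6); tent raising (finishes hour 7, plus 2-hour gap → hour 9). That puts its earliest start at hour 9; it finishes at 9 + 8 = hour 17.
Linen setting needs all of table placement (finishes hour 17, plus 1-hour gap → hour 18); venue unlock (finishes hour 6, plus 1-hour gap → hour 7); tent raising (finishes hour 7). That puts its earliest start at hour 18; it finishes at 18 + 2 = hour 20.
Floral arrangement cannot start until linen setting (finishes hour 20); tent raising (finishes hour 7); venue unlock (finishes hour 6). The controlling bound is hour 20, so floral arrangement finishes at 20 + 3 = hour 23.
The final walkthrough has to wait for floral arrangement (finishes hour 23, plus 3-hour gap → hour 26); table placement (finishes hour 17, plus 1-hour gap → hour 18). The latest of these is hour 26, so the final walkthrough runs hour 26 to 26 + 3 = hour 29.
All tasks are finished once the last one completes. Finish times: Venue unlock at 6, Tent raising at 7, Table placement at 17, Linen setting at 20, Floral arrangement at 23, Place-card layout at 15, The final walkthrough at 29. The latest is hour 29.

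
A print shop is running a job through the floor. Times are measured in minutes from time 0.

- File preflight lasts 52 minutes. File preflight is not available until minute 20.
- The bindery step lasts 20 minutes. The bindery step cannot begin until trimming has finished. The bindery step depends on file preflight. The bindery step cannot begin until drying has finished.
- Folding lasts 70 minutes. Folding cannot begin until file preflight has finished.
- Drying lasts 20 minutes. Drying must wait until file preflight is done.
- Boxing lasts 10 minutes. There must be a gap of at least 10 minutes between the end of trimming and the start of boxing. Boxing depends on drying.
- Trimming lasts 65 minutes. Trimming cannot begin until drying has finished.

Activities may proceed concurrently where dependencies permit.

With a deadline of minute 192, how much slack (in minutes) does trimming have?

15

File preflight cannot begin until its own release at minute 20. It runs from minute 20 to 20 + 52 = minute 72.
After file preflight (finishes minute 72), drying can start at minute 72 and finishes at minute 92.
After drying (finishes minute 92), trimming can start at minute 92 and finishes at minute 157.

Working backward from the deadline:
To finish by minute 192, the bindery step (duration 20) must start no later than minute 172.
Nothing follows boxing; the deadline of minute 192 is its only limit. It must start by 192 − 10 = minute 182.
Trimming must finish in time for the bindery step (must start by minute 172); boxing (must start by minute 182, minus 10-minute gap → minute 172). The tightest is minute 172, so trimming must start by 172 − 65 = minute 107.
So trimming can start as early as minute 92 and as late as minute 107, giving 107 − 92 = 15 minutes of slack.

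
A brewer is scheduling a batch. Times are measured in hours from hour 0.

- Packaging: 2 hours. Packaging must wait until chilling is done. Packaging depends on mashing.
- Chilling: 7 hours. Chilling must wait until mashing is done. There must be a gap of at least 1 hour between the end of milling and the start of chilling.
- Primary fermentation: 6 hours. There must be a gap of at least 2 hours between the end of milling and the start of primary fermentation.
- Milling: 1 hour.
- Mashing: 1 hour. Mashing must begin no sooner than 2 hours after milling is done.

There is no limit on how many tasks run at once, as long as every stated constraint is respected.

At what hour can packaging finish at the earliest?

13

Milling has no prerequisites, so it starts at hour 0 and finishes at hour 1.
Mashing waits on milling (finishes hour 1, plus 2-hour gap → hour 3), so it starts at hour 3 and finishes at 3 + 1 = hour 4.
Chilling needs all of mashing (finishes hour 4); milling (finishes hour 1, plus 1-hour gap → hour 2). That puts its earliest start at hour 4; it finishes at 4 + 7 = hour 11.
Packaging cannot start until chilling (finishes hour 11); mashing (finishes hour 4). The controlling bound is hour 11, so packaging finishes at 11 + 2 = hour 13.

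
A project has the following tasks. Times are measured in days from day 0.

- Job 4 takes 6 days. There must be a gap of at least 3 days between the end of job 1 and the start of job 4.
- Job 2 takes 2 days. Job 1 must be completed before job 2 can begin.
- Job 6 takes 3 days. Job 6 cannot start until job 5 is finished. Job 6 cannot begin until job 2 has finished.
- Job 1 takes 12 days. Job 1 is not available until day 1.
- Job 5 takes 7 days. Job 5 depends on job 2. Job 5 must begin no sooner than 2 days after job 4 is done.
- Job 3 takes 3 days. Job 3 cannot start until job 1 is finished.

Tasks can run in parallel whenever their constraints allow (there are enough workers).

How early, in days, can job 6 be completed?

34

After its own release at day 1, job 1 can start at day 1 and finishes at day 13.
Job 4 waits on job 1 (finishes day 13, plus 3-day gap → day 16), so it starts at day 16 and finishes at 16 + 6 = day 22.
Job 2 waits on job 1 (finishes day 13), so it starts at day 13 and finishes at 13 + 2 = day 15.
Job 5 needs all of job 2 (finishes day 15); job 4 (finishes day 22, plus 2-day gap → day 24). That puts its earliest start at day 24; it finishes at 24 + 7 = day 31.
Job 6 has to wait for job 5 (finishes day 31); job 2 (finishes day 15). The latest of these is day 31, so job 6 runs day 31 to 31 + 3 = day 34.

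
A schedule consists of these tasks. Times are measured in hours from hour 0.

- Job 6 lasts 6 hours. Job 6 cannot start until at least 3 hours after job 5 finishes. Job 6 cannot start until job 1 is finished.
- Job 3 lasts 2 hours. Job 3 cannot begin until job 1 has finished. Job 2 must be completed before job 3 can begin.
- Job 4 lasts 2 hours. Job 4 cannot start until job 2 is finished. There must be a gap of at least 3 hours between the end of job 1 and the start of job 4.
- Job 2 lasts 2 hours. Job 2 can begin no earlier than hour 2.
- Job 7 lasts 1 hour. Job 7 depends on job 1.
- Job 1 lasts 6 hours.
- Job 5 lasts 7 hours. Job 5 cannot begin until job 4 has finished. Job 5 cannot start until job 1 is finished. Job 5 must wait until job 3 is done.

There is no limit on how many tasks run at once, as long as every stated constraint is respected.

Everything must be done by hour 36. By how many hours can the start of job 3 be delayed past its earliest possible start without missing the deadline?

12

Job 2 waits on its own release at hour 2, so it starts at hour 2 and finishes at 2 + 2 = hour 4.
Job 1 has no prerequisites, so it starts at hour 0 and finishes at hour 6.
Job 3 has to wait for job 1 (finishes hour 6); job 2 (finishes hour 4). The latest of these is hour 6, so job 3 runs hour 6 to 6 + 2 = hour 8.

Working backward from the deadline:
Job 6 has no dependents, so it just needs to finish by hour 36. Starting by 36 − 6 = hour 30 achieves that.
Since job 6 (must start by hour 30, minus 3-hour gap → hour 27) depends on it, job 5 must finish by hour 27. Backing off its 7-hour duration gives a latest start of hour 20.
Job 3 feeds into job 5 (must start by hour 20); so job 3 must finish by hour 20 and therefore start by hour 18.
So job 3 can start as early as hour 6 and as late as hour 18, giving 18 − 6 = 12 hours of slack.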